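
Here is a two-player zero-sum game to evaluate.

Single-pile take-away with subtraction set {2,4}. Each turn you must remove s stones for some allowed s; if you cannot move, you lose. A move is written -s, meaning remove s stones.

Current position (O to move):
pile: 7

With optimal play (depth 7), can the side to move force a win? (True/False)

O winning at [7]: False

ply 1, O at 7 | -2=-1→5*; -4=-1→3
ply 2, X at 5 | -2=-1→3; -4=+1→1*
ply 3: 1 is terminal -1 (O); from 7 depth 7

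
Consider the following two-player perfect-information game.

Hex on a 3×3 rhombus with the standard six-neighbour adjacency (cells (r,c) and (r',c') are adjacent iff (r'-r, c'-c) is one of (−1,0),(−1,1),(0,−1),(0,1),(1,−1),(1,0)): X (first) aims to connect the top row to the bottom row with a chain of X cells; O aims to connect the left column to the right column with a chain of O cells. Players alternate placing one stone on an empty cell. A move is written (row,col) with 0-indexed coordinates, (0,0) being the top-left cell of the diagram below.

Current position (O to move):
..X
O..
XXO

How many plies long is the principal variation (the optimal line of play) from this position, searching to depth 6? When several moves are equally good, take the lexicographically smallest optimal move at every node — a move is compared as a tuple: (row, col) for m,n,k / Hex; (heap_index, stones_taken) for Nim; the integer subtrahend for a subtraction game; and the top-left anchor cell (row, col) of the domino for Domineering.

PV length from [..X/O../XXO]: 4 plies

p1 O@[..X/O../XXO]: (0,0)[O.X/O../XXO]-1* (0,1)[.OX/O../XXO]-1 (1,1)[..X/OO./XXO]-1 (1,2)[..X/O.O/XXO]-1
p2 X@[O.X/O../XXO]: (0,1)[OXX/O../XXO]+1* (1,1)[O.X/OX./XXO]+1 (1,2)[O.X/O.X/XXO]+1
p3 O@[OXX/O../XXO]: (1,1)[OXX/OO./XXO]-1* (1,2)[OXX/O.O/XXO]-1
p4 X@[OXX/OO./XXO]: (1,2)[OXX/OOX/XXO]+1*
p5 O@[OXX/OOX/XXO] terminal -1; root [..X/O../XXO] d6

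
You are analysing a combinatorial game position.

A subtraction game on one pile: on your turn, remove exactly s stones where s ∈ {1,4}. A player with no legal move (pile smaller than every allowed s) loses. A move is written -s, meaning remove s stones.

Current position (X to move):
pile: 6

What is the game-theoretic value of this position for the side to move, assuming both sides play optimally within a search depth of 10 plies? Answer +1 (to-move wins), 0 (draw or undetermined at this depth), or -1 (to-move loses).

value(6, X) = +1

p1 X@[6]: -1[5]+1* -4[2]+1
p2 O@[5]: -1[4]-1* -4[1]-1
p3 X@[4]: -1[3]-1 -4[0]+1*
p4 O@[0] terminal -1; root [6] d10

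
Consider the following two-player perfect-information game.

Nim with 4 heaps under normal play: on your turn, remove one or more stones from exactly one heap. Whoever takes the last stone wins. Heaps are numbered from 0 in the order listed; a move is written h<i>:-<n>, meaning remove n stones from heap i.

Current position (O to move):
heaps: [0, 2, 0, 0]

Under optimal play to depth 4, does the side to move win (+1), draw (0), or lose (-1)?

p1 O@[(0,2,0,0)]: h1:-1[(0,1,0,0)]-1 h1:-2[(0,0,0,0)]+1*
p2 X@[(0,0,0,0)] terminal -1; root [(0,2,0,0)] d4

value((0,2,0,0), O) = +1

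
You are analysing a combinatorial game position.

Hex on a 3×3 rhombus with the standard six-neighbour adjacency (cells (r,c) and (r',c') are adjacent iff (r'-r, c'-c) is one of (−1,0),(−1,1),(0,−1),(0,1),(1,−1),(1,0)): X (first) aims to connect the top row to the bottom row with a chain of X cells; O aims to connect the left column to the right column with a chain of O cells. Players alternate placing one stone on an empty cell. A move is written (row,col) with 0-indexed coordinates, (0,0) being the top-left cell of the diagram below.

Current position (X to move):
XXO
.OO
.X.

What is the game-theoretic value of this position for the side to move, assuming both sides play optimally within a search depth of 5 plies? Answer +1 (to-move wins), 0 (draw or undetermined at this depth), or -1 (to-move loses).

value(XXO/.OO/.X., X) = -1

p1 X@[XXO/.OO/.X.]: (1,0)[XXO/XOO/.X.]-1* (2,0)[XXO/.OO/XX.]-1 (2,2)[XXO/.OO/.XX]-1
p2 O@[XXO/XOO/.X.]: (2,0)[XXO/XOO/OX.]+1* (2,2)[XXO/XOO/.XO]-1
p3 X@[XXO/XOO/OX.] terminal -1; root [XXO/.OO/.X.] d5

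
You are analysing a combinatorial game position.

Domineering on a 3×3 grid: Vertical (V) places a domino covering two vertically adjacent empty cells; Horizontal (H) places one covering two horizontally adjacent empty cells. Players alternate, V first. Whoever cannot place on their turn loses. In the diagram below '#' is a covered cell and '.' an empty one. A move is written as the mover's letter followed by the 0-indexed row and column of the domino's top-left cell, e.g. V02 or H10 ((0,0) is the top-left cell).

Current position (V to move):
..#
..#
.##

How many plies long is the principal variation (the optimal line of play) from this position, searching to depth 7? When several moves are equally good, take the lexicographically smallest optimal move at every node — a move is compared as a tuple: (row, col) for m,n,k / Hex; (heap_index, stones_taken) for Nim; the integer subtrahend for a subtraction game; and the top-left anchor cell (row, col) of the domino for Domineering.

p1 V@[..#/..#/.##]: V00[#.#/#.#/.##]+1* V01[.##/.##/.##]+1 V10[..#/#.#/###]-1
p2 H@[#.#/#.#/.##] terminal -1; root [..#/..#/.##] d7

PV length from [..#/..#/.##]: 1 ply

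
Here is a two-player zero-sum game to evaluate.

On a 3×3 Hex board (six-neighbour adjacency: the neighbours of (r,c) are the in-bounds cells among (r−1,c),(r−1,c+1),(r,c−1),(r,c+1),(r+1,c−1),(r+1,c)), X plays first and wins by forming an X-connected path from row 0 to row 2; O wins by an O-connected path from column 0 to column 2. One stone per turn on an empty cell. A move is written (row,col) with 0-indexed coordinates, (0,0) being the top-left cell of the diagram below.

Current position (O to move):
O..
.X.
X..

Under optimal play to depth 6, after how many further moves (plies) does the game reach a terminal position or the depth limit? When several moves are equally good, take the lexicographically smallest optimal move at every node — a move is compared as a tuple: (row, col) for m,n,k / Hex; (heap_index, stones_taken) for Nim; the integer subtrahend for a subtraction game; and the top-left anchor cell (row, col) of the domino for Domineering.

[O../.X./X..] O move#1: (0,1):-1/OO./.X./X..*, (0,2):-1/O.O/.X./X.., (1,0):-1/O../OX./X.., (1,2):-1/O../.XO/X.., (2,1):-1/O../.X./XO., (2,2):-1/O../.X./X.O
[OO./.X./X..] X move#2: (0,2):+1/OOX/.X./X..*, (1,0):-1/OO./XX./X.., (1,2):-1/OO./.XX/X.., (2,1):-1/OO./.X./XX., (2,2):-1/OO./.X./X.X
[OOX/.X./X..] end (terminal -1, O#3); searched O../.X./X.. to 6

PV length from [O../.X./X..]: 2 plies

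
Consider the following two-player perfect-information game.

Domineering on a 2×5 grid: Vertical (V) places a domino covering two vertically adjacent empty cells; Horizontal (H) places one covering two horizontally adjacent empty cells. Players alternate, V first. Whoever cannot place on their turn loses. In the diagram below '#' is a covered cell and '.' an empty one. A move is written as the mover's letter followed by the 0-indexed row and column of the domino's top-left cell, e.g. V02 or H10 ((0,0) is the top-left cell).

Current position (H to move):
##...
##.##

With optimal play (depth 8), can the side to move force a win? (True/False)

ply 1, H at ##.../##.## | H02=+1→####./##.##*; H03=-1→##.##/##.##
ply 2: ####./##.## is terminal -1 (V); from ##.../##.## depth 8

H winning at [##.../##.##]: True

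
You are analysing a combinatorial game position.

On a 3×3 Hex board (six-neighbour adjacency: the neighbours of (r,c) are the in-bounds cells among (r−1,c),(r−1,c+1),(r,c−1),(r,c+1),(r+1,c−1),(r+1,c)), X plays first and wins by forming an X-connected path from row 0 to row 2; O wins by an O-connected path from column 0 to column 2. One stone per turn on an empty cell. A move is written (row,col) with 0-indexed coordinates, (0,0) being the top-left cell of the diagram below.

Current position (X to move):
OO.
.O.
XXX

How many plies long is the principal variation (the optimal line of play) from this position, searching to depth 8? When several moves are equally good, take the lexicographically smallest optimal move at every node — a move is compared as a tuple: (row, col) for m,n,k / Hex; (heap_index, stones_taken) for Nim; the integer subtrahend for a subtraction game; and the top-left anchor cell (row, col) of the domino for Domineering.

p1 X@[OO./.O./XXX]: (0,2)[OOX/.O./XXX]-1* (1,0)[OO./XO./XXX]-1 (1,2)[OO./.OX/XXX]-1
p2 O@[OOX/.O./XXX]: (1,0)[OOX/OO./XXX]-1 (1,2)[OOX/.OO/XXX]+1*
p3 X@[OOX/.OO/XXX] terminal -1; root [OO./.O./XXX] d8

PV length from [OO./.O./XXX]: 2 plies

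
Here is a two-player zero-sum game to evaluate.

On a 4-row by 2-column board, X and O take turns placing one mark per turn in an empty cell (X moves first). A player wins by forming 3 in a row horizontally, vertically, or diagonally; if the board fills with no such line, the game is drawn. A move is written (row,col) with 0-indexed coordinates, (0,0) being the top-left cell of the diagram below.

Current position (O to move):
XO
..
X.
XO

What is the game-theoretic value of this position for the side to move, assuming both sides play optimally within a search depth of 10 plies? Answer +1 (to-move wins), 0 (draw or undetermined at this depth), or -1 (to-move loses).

value(XO/../X./XO, O) = 0

ply 1, O at XO/../X./XO | (1,0)=+0→XO/O./X./XO*; (1,1)=-1→XO/.O/X./XO; (2,1)=-1→XO/../XO/XO
ply 2, X at XO/O./X./XO | (1,1)=+0→XO/OX/X./XO*; (2,1)=+0→XO/O./XX/XO
ply 3, O at XO/OX/X./XO | (2,1)=+0→XO/OX/XO/XO*
ply 4: XO/OX/XO/XO is terminal +0 (X); from XO/../X./XO depth 10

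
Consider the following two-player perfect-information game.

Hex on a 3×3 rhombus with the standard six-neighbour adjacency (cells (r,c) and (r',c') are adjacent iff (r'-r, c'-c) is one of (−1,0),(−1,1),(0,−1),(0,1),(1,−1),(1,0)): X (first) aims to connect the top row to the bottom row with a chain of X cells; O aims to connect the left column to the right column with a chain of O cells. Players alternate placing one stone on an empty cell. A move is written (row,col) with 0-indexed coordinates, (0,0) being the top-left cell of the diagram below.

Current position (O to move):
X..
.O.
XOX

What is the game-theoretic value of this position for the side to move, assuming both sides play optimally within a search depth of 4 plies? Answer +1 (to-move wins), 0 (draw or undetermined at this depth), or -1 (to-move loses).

p1 O@[X../.O./XOX]: (0,1)[XO./.O./XOX]-1 (0,2)[X.O/.O./XOX]-1 (1,0)[X../OO./XOX]+1* (1,2)[X../.OO/XOX]-1
p2 X@[X../OO./XOX]: (0,1)[XX./OO./XOX]-1* (0,2)[X.X/OO./XOX]-1 (1,2)[X../OOX/XOX]-1
p3 O@[XX./OO./XOX]: (0,2)[XXO/OO./XOX]+1* (1,2)[XX./OOO/XOX]+1
p4 X@[XXO/OO./XOX] terminal -1; root [X../.O./XOX] d4

value(X../.O./XOX, O) = +1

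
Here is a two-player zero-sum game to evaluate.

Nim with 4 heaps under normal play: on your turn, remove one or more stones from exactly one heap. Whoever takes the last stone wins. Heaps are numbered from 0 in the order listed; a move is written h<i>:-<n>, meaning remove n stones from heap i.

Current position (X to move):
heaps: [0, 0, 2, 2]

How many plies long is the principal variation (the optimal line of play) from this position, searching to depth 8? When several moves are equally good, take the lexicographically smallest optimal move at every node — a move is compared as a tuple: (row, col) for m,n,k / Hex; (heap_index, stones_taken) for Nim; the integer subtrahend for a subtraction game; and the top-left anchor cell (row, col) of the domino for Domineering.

PV length from [(0,0,2,2)]: 4 plies

[(0,0,2,2)] X move#1: h2:-1:-1/(0,0,1,2)*, h2:-2:-1/(0,0,0,2), h3:-1:-1/(0,0,2,1), h3:-2:-1/(0,0,2,0)
[(0,0,1,2)] O move#2: h2:-1:-1/(0,0,0,2), h3:-1:+1/(0,0,1,1)*, h3:-2:-1/(0,0,1,0)
[(0,0,1,1)] X move#3: h2:-1:-1/(0,0,0,1)*, h3:-1:-1/(0,0,1,0)
[(0,0,0,1)] O move#4: h3:-1:+1/(0,0,0,0)*
[(0,0,0,0)] end (terminal -1, X#5); searched (0,0,2,2) to 8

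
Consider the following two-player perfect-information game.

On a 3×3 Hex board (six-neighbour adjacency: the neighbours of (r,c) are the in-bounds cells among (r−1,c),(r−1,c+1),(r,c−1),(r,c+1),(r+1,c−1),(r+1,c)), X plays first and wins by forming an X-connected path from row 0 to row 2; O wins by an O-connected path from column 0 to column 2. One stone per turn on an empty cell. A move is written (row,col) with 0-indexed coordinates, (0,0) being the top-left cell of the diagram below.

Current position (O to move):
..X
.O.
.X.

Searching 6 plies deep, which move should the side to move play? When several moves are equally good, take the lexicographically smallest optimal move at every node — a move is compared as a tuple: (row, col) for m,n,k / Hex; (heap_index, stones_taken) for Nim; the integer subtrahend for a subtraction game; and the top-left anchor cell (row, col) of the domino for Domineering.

O's best at [..X/.O./.X.]: (1,2)

p1 O@[..X/.O./.X.]: (0,0)[O.X/.O./.X.]-1 (0,1)[.OX/.O./.X.]-1 (1,0)[..X/OO./.X.]-1 (1,2)[..X/.OO/.X.]+1* (2,0)[..X/.O./OX.]-1 (2,2)[..X/.O./.XO]-1
p2 X@[..X/.OO/.X.]: (0,0)[X.X/.OO/.X.]-1* (0,1)[.XX/.OO/.X.]-1 (1,0)[..X/XOO/.X.]-1 (2,0)[..X/.OO/XX.]-1 (2,2)[..X/.OO/.XX]-1
p3 O@[X.X/.OO/.X.]: (0,1)[XOX/.OO/.X.]+1* (1,0)[X.X/OOO/.X.]+1 (2,0)[X.X/.OO/OX.]+1 (2,2)[X.X/.OO/.XO]+1
p4 X@[XOX/.OO/.X.]: (1,0)[XOX/XOO/.X.]-1* (2,0)[XOX/.OO/XX.]-1 (2,2)[XOX/.OO/.XX]-1
p5 O@[XOX/XOO/.X.]: (2,0)[XOX/XOO/OX.]+1* (2,2)[XOX/XOO/.XO]-1
p6 X@[XOX/XOO/OX.] terminal -1; root [..X/.O./.X.] d6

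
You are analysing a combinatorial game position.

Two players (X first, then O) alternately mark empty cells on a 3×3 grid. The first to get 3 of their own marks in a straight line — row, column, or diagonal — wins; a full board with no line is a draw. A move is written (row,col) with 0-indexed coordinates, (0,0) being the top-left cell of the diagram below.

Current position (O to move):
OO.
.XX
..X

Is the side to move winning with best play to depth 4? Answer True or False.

O winning at [OO./.XX/..X]: True

ply 1, O at OO./.XX/..X | (0,2)=+1→OOO/.XX/..X*; (1,0)=-1→OO./OXX/..X; (2,0)=-1→OO./.XX/O.X; (2,1)=-1→OO./.XX/.OX
ply 2: OOO/.XX/..X is terminal -1 (X); from OO./.XX/..X depth 4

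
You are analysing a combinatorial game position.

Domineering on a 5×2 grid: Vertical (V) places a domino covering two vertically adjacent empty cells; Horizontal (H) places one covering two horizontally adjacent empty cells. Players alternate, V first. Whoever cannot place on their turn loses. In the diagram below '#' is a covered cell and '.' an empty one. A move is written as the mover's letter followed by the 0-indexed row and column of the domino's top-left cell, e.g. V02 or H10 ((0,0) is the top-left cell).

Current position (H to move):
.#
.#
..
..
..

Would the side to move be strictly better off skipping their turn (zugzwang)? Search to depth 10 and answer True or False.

[.#/.#/../../..] H move#1: H20:-1/.#/.#/##/../.., H30:+1/.#/.#/../##/..*, H40:-1/.#/.#/../../##
[.#/.#/../##/..] V move#2: V00:-1/##/##/../##/..*, V10:-1/.#/##/#./##/..
[##/##/../##/..] H move#3: H20:+1/##/##/##/##/..*, H40:+1/##/##/../##/##
[##/##/##/##/..] end (terminal -1, V#4); searched .#/.#/../../.. to 10
if H skipped the turn, V would face:
~ [.#/.#/../../..] V move#1: V00:-1/##/##/../../.., V10:-1/.#/##/#./../.., V20:+1/.#/.#/#./#./..*, V21:+1/.#/.#/.#/.#/.., V30:+1/.#/.#/../#./#., V31:+1/.#/.#/../.#/.#
~ [.#/.#/#./#./..] H move#2: H40:-1/.#/.#/#./#./##*
~ [.#/.#/#./#./##] V move#3: V00:+1/##/##/#./#./##*, V21:+1/.#/.#/##/##/##
~ [##/##/#./#./##] end (terminal -1, H#4); searched .#/.#/../../.. to 10
compare (H): move=+1 vs pass=-1

zugzwang(.#/.#/../../.., H) = False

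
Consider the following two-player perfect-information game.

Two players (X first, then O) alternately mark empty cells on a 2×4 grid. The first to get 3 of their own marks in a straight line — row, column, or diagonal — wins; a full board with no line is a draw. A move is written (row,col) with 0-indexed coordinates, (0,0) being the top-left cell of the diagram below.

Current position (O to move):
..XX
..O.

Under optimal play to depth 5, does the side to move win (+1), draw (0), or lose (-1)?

value(..XX/..O., O) = 0

[..XX/..O.] O move#1: (0,0):-1/O.XX/..O., (0,1):+0/.OXX/..O.*, (1,0):-1/..XX/O.O., (1,1):-1/..XX/.OO., (1,3):-1/..XX/..OO
[.OXX/..O.] X move#2: (0,0):-1/XOXX/..O., (1,0):+0/.OXX/X.O.*, (1,1):+0/.OXX/.XO., (1,3):+0/.OXX/..OX
[.OXX/X.O.] O move#3: (0,0):+0/OOXX/X.O.*, (1,1):+0/.OXX/XOO., (1,3):+0/.OXX/X.OO
[OOXX/X.O.] X move#4: (1,1):+0/OOXX/XXO.*, (1,3):+0/OOXX/X.OX
[OOXX/XXO.] O move#5: (1,3):+0/OOXX/XXOO*
[OOXX/XXOO] end (terminal +0, X#6); searched ..XX/..O. to 5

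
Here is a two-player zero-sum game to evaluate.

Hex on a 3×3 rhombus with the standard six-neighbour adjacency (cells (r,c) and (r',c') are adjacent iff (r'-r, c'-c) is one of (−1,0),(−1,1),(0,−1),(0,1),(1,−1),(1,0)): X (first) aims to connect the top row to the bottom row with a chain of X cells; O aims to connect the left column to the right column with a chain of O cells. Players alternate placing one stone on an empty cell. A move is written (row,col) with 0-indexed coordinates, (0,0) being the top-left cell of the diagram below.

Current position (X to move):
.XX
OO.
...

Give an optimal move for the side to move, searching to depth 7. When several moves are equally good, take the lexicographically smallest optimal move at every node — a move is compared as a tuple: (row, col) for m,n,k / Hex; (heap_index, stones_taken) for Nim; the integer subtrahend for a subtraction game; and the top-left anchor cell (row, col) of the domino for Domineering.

[.XX/OO./...] X move#1: (0,0):-1/XXX/OO./..., (1,2):+1/.XX/OOX/...*, (2,0):-1/.XX/OO./X.., (2,1):-1/.XX/OO./.X., (2,2):-1/.XX/OO./..X
[.XX/OOX/...] O move#2: (0,0):-1/OXX/OOX/...*, (2,0):-1/.XX/OOX/O.., (2,1):-1/.XX/OOX/.O., (2,2):-1/.XX/OOX/..O
[OXX/OOX/...] X move#3: (2,0):+1/OXX/OOX/X..*, (2,1):+1/OXX/OOX/.X., (2,2):+1/OXX/OOX/..X
[OXX/OOX/X..] O move#4: (2,1):-1/OXX/OOX/XO.*, (2,2):-1/OXX/OOX/X.O
[OXX/OOX/XO.] X move#5: (2,2):+1/OXX/OOX/XOX*
[OXX/OOX/XOX] end (terminal -1, O#6); searched .XX/OO./... to 7

X's best at [.XX/OO./...]: (1,2)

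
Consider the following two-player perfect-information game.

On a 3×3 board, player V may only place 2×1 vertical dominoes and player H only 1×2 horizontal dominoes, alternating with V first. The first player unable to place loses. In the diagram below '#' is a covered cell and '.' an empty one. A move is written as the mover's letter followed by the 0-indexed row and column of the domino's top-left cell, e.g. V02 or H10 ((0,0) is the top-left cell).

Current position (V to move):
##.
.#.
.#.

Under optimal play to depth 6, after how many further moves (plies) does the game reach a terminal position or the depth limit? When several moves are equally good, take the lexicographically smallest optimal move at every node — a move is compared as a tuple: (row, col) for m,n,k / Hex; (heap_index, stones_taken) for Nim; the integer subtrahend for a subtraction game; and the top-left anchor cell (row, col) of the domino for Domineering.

PV length from [##./.#./.#.]: 1 ply

p1 V@[##./.#./.#.]: V02[###/.##/.#.]+1* V10[##./##./##.]+1 V12[##./.##/.##]+1
p2 H@[###/.##/.#.] terminal -1; root [##./.#./.#.] d6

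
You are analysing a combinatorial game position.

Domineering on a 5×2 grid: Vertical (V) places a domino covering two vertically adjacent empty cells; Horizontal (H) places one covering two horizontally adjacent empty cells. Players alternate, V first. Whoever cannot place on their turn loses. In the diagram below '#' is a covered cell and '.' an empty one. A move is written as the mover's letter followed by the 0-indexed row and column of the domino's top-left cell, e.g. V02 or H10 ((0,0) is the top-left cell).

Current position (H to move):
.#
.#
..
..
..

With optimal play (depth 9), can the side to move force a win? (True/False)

ply 1, H at .#/.#/../../.. | H20=-1→.#/.#/##/../..; H30=+1→.#/.#/../##/..*; H40=-1→.#/.#/../../##
ply 2, V at .#/.#/../##/.. | V00=-1→##/##/../##/..*; V10=-1→.#/##/#./##/..
ply 3, H at ##/##/../##/.. | H20=+1→##/##/##/##/..*; H40=+1→##/##/../##/##
ply 4: ##/##/##/##/.. is terminal -1 (V); from .#/.#/../../.. depth 9

H winning at [.#/.#/../../..]: True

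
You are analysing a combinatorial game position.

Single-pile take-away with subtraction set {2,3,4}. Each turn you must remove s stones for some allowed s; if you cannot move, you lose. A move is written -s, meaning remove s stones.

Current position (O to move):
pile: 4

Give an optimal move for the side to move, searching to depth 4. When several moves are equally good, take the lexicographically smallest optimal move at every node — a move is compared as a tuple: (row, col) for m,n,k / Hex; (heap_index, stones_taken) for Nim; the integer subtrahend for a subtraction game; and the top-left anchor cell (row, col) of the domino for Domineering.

O's best at [4]: -3

[4] O move#1: -2:-1/2, -3:+1/1*, -4:+1/0
[1] end (terminal -1, X#2); searched 4 to 4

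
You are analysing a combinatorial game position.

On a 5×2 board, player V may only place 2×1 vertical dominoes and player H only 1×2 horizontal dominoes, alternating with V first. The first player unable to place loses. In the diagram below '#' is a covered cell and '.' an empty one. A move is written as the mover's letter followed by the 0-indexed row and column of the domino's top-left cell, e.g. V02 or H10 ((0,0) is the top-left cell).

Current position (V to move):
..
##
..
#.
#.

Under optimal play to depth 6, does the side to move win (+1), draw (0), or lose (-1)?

ply 1, V at ../##/../#./#. | V21=-1→../##/.#/##/#.*; V31=-1→../##/../##/##
ply 2, H at ../##/.#/##/#. | H00=+1→##/##/.#/##/#.*
ply 3: ##/##/.#/##/#. is terminal -1 (V); from ../##/../#./#. depth 6

value(../##/../#./#., V) = -1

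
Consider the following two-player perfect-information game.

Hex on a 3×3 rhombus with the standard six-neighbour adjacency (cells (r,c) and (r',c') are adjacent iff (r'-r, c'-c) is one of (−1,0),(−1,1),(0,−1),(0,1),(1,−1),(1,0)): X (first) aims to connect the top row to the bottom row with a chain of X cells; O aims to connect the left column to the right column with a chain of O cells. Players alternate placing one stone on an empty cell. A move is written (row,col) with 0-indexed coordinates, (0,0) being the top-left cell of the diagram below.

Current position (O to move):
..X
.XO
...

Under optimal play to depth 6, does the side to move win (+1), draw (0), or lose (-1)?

p1 O@[..X/.XO/...]: (0,0)[O.X/.XO/...]-1* (0,1)[.OX/.XO/...]-1 (1,0)[..X/OXO/...]-1 (2,0)[..X/.XO/O..]-1 (2,1)[..X/.XO/.O.]-1 (2,2)[..X/.XO/..O]-1
p2 X@[O.X/.XO/...]: (0,1)[OXX/.XO/...]+1* (1,0)[O.X/XXO/...]+1 (2,0)[O.X/.XO/X..]+1 (2,1)[O.X/.XO/.X.]+1 (2,2)[O.X/.XO/..X]+1
p3 O@[OXX/.XO/...]: (1,0)[OXX/OXO/...]-1* (2,0)[OXX/.XO/O..]-1 (2,1)[OXX/.XO/.O.]-1 (2,2)[OXX/.XO/..O]-1
p4 X@[OXX/OXO/...]: (2,0)[OXX/OXO/X..]+1* (2,1)[OXX/OXO/.X.]+1 (2,2)[OXX/OXO/..X]+1
p5 O@[OXX/OXO/X..] terminal -1; root [..X/.XO/...] d6

value(..X/.XO/..., O) = -1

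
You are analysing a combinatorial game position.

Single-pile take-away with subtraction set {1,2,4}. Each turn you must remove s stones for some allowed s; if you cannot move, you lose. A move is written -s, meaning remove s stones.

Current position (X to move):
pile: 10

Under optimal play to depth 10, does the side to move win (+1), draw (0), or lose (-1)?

value(10, X) = +1

ply 1, X at 10 | -1=+1→9*; -2=-1→8; -4=+1→6
ply 2, O at 9 | -1=-1→8*; -2=-1→7; -4=-1→5
ply 3, X at 8 | -1=-1→7; -2=+1→6*; -4=-1→4
ply 4, O at 6 | -1=-1→5*; -2=-1→4; -4=-1→2
ply 5, X at 5 | -1=-1→4; -2=+1→3*; -4=-1→1
ply 6, O at 3 | -1=-1→2*; -2=-1→1
ply 7, X at 2 | -1=-1→1; -2=+1→0*
ply 8: 0 is terminal -1 (O); from 10 depth 10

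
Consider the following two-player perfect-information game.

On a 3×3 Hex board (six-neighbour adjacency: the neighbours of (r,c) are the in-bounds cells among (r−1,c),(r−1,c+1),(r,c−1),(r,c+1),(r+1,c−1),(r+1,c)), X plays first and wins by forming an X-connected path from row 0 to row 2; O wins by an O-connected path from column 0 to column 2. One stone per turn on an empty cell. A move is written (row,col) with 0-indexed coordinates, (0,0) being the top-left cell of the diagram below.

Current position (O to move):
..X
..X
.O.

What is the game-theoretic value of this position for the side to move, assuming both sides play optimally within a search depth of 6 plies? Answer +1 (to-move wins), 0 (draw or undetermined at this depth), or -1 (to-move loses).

ply 1, O at ..X/..X/.O. | (0,0)=-1→O.X/..X/.O.*; (0,1)=-1→.OX/..X/.O.; (1,0)=-1→..X/O.X/.O.; (1,1)=-1→..X/.OX/.O.; (2,0)=-1→..X/..X/OO.; (2,2)=-1→..X/..X/.OO
ply 2, X at O.X/..X/.O. | (0,1)=+1→OXX/..X/.O.*; (1,0)=+1→O.X/X.X/.O.; (1,1)=+1→O.X/.XX/.O.; (2,0)=+1→O.X/..X/XO.; (2,2)=+1→O.X/..X/.OX
ply 3, O at OXX/..X/.O. | (1,0)=-1→OXX/O.X/.O.*; (1,1)=-1→OXX/.OX/.O.; (2,0)=-1→OXX/..X/OO.; (2,2)=-1→OXX/..X/.OO
ply 4, X at OXX/O.X/.O. | (1,1)=+1→OXX/OXX/.O.*; (2,0)=+1→OXX/O.X/XO.; (2,2)=+1→OXX/O.X/.OX
ply 5, O at OXX/OXX/.O. | (2,0)=-1→OXX/OXX/OO.*; (2,2)=-1→OXX/OXX/.OO
ply 6, X at OXX/OXX/OO. | (2,2)=+1→OXX/OXX/OOX*
ply 7: OXX/OXX/OOX is terminal -1 (O); from ..X/..X/.O. depth 6

value(..X/..X/.O., O) = -1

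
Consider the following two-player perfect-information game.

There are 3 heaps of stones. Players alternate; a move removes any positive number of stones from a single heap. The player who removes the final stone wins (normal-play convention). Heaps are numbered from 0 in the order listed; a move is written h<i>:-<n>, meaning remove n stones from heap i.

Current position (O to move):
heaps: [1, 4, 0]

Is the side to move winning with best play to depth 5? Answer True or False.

O winning at [(1,4,0)]: True

[(1,4,0)] O move#1: h0:-1:-1/(0,4,0), h1:-1:-1/(1,3,0), h1:-2:-1/(1,2,0), h1:-3:+1/(1,1,0)*, h1:-4:-1/(1,0,0)
[(1,1,0)] X move#2: h0:-1:-1/(0,1,0)*, h1:-1:-1/(1,0,0)
[(0,1,0)] O move#3: h1:-1:+1/(0,0,0)*
[(0,0,0)] end (terminal -1, X#4); searched (1,4,0) to 5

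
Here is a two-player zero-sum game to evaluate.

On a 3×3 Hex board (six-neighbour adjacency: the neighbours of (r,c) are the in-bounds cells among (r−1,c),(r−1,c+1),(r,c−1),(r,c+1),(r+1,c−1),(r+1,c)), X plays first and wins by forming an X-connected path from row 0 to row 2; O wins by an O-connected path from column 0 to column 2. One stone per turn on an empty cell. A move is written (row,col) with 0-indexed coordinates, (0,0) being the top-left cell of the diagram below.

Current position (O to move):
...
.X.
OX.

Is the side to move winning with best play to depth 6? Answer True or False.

p1 O@[.../.X./OX.]: (0,0)[O../.X./OX.]-1* (0,1)[.O./.X./OX.]-1 (0,2)[..O/.X./OX.]-1 (1,0)[.../OX./OX.]-1 (1,2)[.../.XO/OX.]-1 (2,2)[.../.X./OXO]-1
p2 X@[O../.X./OX.]: (0,1)[OX./.X./OX.]+1* (0,2)[O.X/.X./OX.]+1 (1,0)[O../XX./OX.]+1 (1,2)[O../.XX/OX.]+1 (2,2)[O../.X./OXX]+1
p3 O@[OX./.X./OX.] terminal -1; root [.../.X./OX.] d6

O winning at [.../.X./OX.]: False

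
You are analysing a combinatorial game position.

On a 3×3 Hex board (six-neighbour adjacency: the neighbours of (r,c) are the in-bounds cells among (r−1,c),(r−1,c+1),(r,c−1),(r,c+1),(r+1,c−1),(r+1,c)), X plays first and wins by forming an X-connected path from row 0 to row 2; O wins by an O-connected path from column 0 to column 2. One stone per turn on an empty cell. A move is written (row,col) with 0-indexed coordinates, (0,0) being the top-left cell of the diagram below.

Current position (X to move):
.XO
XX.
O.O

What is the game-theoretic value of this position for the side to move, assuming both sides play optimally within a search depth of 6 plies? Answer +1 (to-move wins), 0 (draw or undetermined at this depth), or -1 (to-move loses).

ply 1, X at .XO/XX./O.O | (0,0)=-1→XXO/XX./O.O; (1,2)=-1→.XO/XXX/O.O; (2,1)=+1→.XO/XX./OXO*
ply 2: .XO/XX./OXO is terminal -1 (O); from .XO/XX./O.O depth 6

value(.XO/XX./O.O, X) = +1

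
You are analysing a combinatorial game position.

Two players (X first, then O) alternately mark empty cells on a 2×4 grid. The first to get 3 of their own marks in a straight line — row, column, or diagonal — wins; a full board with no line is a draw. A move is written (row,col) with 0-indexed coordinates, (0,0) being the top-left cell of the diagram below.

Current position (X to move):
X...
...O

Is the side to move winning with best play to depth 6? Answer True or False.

X winning at [X.../...O]: False

[X.../...O] X move#1: (0,1):+0/XX../...O*, (0,2):+0/X.X./...O, (0,3):+0/X..X/...O, (1,0):+0/X.../X..O, (1,1):+0/X.../.X.O, (1,2):+0/X.../..XO
[XX../...O] O move#2: (0,2):+0/XXO./...O*, (0,3):-1/XX.O/...O, (1,0):-1/XX../O..O, (1,1):-1/XX../.O.O, (1,2):-1/XX../..OO
[XXO./...O] X move#3: (0,3):+0/XXOX/...O*, (1,0):+0/XXO./X..O, (1,1):+0/XXO./.X.O, (1,2):+0/XXO./..XO
[XXOX/...O] O move#4: (1,0):+0/XXOX/O..O*, (1,1):+0/XXOX/.O.O, (1,2):+0/XXOX/..OO
[XXOX/O..O] X move#5: (1,1):+0/XXOX/OX.O*, (1,2):+0/XXOX/O.XO
[XXOX/OX.O] O move#6: (1,2):+0/XXOX/OXOO*
[XXOX/OXOO] end (terminal +0, X#7); searched X.../...O to 6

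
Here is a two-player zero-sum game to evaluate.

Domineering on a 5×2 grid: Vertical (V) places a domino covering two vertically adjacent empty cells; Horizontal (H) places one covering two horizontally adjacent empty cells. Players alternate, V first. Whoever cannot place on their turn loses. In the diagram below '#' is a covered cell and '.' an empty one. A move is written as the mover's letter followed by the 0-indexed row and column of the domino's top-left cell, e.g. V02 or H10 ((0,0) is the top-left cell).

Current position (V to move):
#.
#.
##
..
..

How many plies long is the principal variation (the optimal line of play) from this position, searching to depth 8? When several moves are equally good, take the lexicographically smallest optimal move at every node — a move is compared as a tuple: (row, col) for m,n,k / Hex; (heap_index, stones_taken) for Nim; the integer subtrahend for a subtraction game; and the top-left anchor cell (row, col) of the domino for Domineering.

p1 V@[#./#./##/../..]: V01[##/##/##/../..]-1 V30[#./#./##/#./#.]+1* V31[#./#./##/.#/.#]+1
p2 H@[#./#./##/#./#.] terminal -1; root [#./#./##/../..] d8

PV length from [#./#./##/../..]: 1 ply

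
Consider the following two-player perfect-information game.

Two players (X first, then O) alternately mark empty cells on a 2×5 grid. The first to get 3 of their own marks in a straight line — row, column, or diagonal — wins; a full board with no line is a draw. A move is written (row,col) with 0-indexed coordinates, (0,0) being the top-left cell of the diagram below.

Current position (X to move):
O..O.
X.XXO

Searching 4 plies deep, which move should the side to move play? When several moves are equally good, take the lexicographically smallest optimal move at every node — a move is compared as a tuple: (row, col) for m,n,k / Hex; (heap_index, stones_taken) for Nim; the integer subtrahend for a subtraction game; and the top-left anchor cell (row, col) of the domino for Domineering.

X's best at [O..O./X.XXO]: (1,1)

p1 X@[O..O./X.XXO]: (0,1)[OX.O./X.XXO]+0 (0,2)[O.XO./X.XXO]+0 (0,4)[O..OX/X.XXO]+0 (1,1)[O..O./XXXXO]+1*
p2 O@[O..O./XXXXO] terminal -1; root [O..O./X.XXO] d4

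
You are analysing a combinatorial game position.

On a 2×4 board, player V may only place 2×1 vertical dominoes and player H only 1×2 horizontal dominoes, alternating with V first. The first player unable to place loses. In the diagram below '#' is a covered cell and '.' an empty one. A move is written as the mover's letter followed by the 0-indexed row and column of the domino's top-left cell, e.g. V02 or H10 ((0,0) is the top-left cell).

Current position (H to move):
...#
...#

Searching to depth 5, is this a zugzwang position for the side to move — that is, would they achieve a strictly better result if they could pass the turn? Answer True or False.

zugzwang(...#/...#, H) = False

ply 1, H at ...#/...# | H00=+1→##.#/...#*; H01=+1→.###/...#; H10=+1→...#/##.#; H11=+1→...#/.###
ply 2, V at ##.#/...# | V02=-1→####/..##*
ply 3, H at ####/..## | H10=+1→####/####*
ply 4: ####/#### is terminal -1 (V); from ...#/...# depth 5
if H skipped the turn, V would face:
~ ply 1, V at ...#/...# | V00=-1→#..#/#..#; V01=+1→.#.#/.#.#*; V02=-1→..##/..##
~ ply 2: .#.#/.#.# is terminal -1 (H); from ...#/...# depth 5
compare (H): move=+1 vs pass=-1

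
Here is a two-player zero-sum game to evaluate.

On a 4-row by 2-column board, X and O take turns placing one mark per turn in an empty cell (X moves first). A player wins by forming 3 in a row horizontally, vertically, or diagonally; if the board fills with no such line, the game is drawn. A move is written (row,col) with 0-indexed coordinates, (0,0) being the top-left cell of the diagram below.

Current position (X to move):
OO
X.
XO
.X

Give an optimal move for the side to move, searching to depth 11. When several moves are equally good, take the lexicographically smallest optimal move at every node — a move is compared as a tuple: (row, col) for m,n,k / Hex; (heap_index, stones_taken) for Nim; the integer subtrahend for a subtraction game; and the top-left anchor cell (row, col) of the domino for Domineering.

X's best at [OO/X./XO/.X]: (3,0)

[OO/X./XO/.X] X move#1: (1,1):+0/OO/XX/XO/.X, (3,0):+1/OO/X./XO/XX*
[OO/X./XO/XX] end (terminal -1, O#2); searched OO/X./XO/.X to 11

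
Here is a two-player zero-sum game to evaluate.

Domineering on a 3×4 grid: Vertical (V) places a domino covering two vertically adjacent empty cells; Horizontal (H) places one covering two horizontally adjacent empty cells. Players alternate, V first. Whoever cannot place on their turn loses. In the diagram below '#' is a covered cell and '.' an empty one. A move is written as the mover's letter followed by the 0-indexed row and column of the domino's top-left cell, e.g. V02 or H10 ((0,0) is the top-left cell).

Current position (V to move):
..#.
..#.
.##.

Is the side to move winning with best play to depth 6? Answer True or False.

p1 V@[..#./..#./.##.]: V00[#.#./#.#./.##.]+1* V01[.##./.##./.##.]+1 V03[..##/..##/.##.]-1 V10[..#./#.#./###.]+1 V13[..#./..##/.###]-1
p2 H@[#.#./#.#./.##.] terminal -1; root [..#./..#./.##.] d6

V winning at [..#./..#./.##.]: True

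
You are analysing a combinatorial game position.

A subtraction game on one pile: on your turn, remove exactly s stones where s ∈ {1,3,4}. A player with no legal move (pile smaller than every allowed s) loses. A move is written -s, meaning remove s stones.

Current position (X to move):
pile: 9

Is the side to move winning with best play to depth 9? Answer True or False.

X winning at [9]: False

p1 X@[9]: -1[8]-1* -3[6]-1 -4[5]-1
p2 O@[8]: -1[7]+1* -3[5]-1 -4[4]-1
p3 X@[7]: -1[6]-1* -3[4]-1 -4[3]-1
p4 O@[6]: -1[5]-1 -3[3]-1 -4[2]+1*
p5 X@[2]: -1[1]-1*
p6 O@[1]: -1[0]+1*
p7 X@[0] terminal -1; root [9] d9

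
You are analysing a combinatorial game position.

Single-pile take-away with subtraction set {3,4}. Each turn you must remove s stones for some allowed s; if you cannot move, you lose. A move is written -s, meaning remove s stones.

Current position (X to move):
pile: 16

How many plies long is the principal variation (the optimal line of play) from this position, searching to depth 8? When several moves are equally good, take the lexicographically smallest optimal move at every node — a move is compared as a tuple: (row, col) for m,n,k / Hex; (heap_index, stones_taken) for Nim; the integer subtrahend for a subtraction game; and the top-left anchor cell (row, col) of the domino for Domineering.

[16] X move#1: -3:-1/13*, -4:-1/12
[13] O move#2: -3:-1/10, -4:+1/9*
[9] X move#3: -3:-1/6*, -4:-1/5
[6] O move#4: -3:-1/3, -4:+1/2*
[2] end (terminal -1, X#5); searched 16 to 8

PV length from [16]: 4 plies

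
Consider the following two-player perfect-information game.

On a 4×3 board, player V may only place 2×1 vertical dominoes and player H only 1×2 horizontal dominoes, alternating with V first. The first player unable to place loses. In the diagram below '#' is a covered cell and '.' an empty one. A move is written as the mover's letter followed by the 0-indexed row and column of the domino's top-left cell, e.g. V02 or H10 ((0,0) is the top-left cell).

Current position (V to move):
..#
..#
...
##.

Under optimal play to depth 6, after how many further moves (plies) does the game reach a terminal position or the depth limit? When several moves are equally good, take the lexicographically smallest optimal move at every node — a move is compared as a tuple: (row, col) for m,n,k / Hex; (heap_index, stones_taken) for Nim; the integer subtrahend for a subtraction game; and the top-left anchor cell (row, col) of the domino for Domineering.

[..#/..#/.../##.] V move#1: V00:+1/#.#/#.#/.../##.*, V01:+1/.##/.##/.../##., V10:+1/..#/#.#/#../##., V11:+1/..#/.##/.#./##., V22:-1/..#/..#/..#/###
[#.#/#.#/.../##.] H move#2: H20:-1/#.#/#.#/##./##.*, H21:-1/#.#/#.#/.##/##.
[#.#/#.#/##./##.] V move#3: V01:+1/###/###/##./##.*, V22:+1/#.#/#.#/###/###
[###/###/##./##.] end (terminal -1, H#4); searched ..#/..#/.../##. to 6

PV length from [..#/..#/.../##.]: 3 plies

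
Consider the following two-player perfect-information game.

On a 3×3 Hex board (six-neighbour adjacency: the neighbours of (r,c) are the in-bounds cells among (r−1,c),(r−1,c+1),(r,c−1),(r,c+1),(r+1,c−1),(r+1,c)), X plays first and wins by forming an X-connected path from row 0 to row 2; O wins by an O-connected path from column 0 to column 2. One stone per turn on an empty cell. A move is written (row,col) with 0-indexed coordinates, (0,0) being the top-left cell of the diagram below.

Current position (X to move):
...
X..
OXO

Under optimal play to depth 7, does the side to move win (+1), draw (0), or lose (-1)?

value(.../X../OXO, X) = +1

[.../X../OXO] X move#1: (0,0):-1/X../X../OXO, (0,1):-1/.X./X../OXO, (0,2):+1/..X/X../OXO*, (1,1):+1/.../XX./OXO, (1,2):+1/.../X.X/OXO
[..X/X../OXO] O move#2: (0,0):-1/O.X/X../OXO*, (0,1):-1/.OX/X../OXO, (1,1):-1/..X/XO./OXO, (1,2):-1/..X/X.O/OXO
[O.X/X../OXO] X move#3: (0,1):+1/OXX/X../OXO*, (1,1):+1/O.X/XX./OXO, (1,2):+1/O.X/X.X/OXO
[OXX/X../OXO] O move#4: (1,1):-1/OXX/XO./OXO*, (1,2):-1/OXX/X.O/OXO
[OXX/XO./OXO] X move#5: (1,2):+1/OXX/XOX/OXO*
[OXX/XOX/OXO] end (terminal -1, O#6); searched .../X../OXO to 7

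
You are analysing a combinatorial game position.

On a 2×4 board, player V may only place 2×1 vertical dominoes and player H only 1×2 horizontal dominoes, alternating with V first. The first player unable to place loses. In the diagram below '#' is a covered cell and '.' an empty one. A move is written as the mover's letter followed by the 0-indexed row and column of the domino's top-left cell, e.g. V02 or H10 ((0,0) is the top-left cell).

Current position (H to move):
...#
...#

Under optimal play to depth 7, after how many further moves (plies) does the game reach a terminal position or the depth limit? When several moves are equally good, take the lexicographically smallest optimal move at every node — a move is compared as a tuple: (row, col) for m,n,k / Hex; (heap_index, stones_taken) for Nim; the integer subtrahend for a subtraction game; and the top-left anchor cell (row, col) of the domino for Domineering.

PV length from [...#/...#]: 3 plies

p1 H@[...#/...#]: H00[##.#/...#]+1* H01[.###/...#]+1 H10[...#/##.#]+1 H11[...#/.###]+1
p2 V@[##.#/...#]: V02[####/..##]-1*
p3 H@[####/..##]: H10[####/####]+1*
p4 V@[####/####] terminal -1; root [...#/...#] d7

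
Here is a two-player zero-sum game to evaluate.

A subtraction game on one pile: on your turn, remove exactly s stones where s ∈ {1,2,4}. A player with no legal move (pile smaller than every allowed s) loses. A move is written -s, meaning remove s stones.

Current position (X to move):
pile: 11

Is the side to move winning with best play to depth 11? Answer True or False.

p1 X@[11]: -1[10]-1 -2[9]+1* -4[7]-1
p2 O@[9]: -1[8]-1* -2[7]-1 -4[5]-1
p3 X@[8]: -1[7]-1 -2[6]+1* -4[4]-1
p4 O@[6]: -1[5]-1* -2[4]-1 -4[2]-1
p5 X@[5]: -1[4]-1 -2[3]+1* -4[1]-1
p6 O@[3]: -1[2]-1* -2[1]-1
p7 X@[2]: -1[1]-1 -2[0]+1*
p8 O@[0] terminal -1; root [11] d11

X winning at [11]: True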